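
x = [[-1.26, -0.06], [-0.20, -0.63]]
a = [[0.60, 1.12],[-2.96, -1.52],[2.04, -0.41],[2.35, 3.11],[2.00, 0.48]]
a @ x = [[-0.98,-0.74], [4.03,1.14], [-2.49,0.14], [-3.58,-2.10], [-2.62,-0.42]]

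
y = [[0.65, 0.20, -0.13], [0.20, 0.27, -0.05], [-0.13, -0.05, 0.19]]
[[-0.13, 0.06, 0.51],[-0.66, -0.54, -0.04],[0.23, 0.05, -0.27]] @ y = [[-0.14,-0.04,0.11],  [-0.53,-0.28,0.11],  [0.19,0.07,-0.08]]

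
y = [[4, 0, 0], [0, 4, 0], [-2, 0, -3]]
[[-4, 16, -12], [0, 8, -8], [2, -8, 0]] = y @ [[-1, 4, -3], [0, 2, -2], [0, 0, 2]]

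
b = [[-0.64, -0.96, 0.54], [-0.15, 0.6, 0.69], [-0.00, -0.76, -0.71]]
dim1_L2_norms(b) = [1.27, 0.93, 1.04]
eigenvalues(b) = [(0.3+0j), (-0.52+0.25j), (-0.52-0.25j)]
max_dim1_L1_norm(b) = 2.14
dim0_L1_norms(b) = [0.79, 2.32, 1.94]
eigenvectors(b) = [[(-0.76+0j), -0.94+0.00j, -0.94-0.00j],[0.52+0.00j, -0.01+0.13j, -0.01-0.13j],[(-0.39+0j), -0.23-0.21j, (-0.23+0.21j)]]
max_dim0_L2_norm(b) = 1.36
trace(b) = -0.75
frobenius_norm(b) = 1.89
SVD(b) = [[-0.55,-0.83,-0.1], [0.53,-0.43,0.73], [-0.65,0.35,0.67]] @ diag([1.4623182241266064, 1.1922167978162317, 0.057831811246231664]) @ [[0.19, 0.91, 0.36], [0.5, 0.23, -0.83], [-0.85, 0.34, -0.41]]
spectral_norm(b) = 1.46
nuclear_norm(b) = 2.71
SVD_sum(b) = [[-0.15, -0.73, -0.29], [0.14, 0.70, 0.28], [-0.18, -0.87, -0.35]] + [[-0.5, -0.23, 0.83],[-0.26, -0.12, 0.43],[0.21, 0.10, -0.35]] + [[0.00, -0.0, 0.0], [-0.04, 0.01, -0.02], [-0.03, 0.01, -0.02]]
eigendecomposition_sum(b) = [[(0.09+0j),(-0.56+0j),-0.33+0.00j], [-0.06-0.00j,0.38+0.00j,(0.23+0j)], [(0.05+0j),-0.29+0.00j,-0.17+0.00j]] + [[-0.36-0.29j, (-0.2+0.83j), (0.44+1.66j)], [-0.04+0.04j, 0.11+0.04j, (0.23-0.03j)], [(-0.02-0.15j), -0.24+0.16j, -0.27+0.50j]] + [[-0.36+0.29j, (-0.2-0.83j), (0.44-1.66j)], [-0.04-0.04j, 0.11-0.04j, (0.23+0.03j)], [(-0.02+0.15j), -0.24-0.16j, (-0.27-0.5j)]]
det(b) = 0.10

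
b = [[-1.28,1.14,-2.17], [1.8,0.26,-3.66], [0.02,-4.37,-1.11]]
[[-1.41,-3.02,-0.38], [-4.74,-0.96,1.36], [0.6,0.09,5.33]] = b@[[-0.75, 0.96, 0.04], [-0.37, -0.20, -1.11], [0.9, 0.72, -0.43]]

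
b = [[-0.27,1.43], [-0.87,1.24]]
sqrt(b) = [[0.40, 0.84], [-0.51, 1.29]]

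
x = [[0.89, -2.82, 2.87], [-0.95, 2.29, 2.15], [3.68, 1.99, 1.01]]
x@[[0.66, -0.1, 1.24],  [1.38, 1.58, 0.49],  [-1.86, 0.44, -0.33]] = [[-8.64,-3.28,-1.23], [-1.47,4.66,-0.77], [3.30,3.22,5.2]]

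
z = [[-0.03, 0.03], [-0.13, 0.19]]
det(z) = -0.00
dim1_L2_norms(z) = [0.04, 0.23]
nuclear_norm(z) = 0.24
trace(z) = 0.16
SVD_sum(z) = [[-0.02, 0.03], [-0.13, 0.19]] + [[-0.01, -0.00],[0.0, 0.0]]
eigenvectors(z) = [[-0.84, -0.15], [-0.54, -0.99]]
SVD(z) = [[-0.18, -0.98], [-0.98, 0.18]] @ diag([0.23396754472579334, 0.007693374746098113]) @ [[0.57, -0.82], [0.82, 0.57]]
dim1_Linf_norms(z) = [0.03, 0.19]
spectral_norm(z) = 0.23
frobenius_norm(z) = 0.23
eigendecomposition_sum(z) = [[-0.01, 0.00], [-0.01, 0.0]] + [[-0.02, 0.03], [-0.12, 0.19]]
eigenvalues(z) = [-0.01, 0.17]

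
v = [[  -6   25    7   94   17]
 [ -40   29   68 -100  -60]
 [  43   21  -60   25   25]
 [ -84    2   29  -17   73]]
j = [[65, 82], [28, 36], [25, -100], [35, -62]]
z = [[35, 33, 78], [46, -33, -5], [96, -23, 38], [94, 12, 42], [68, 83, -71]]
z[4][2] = -71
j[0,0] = 65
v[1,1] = 29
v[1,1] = 29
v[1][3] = -100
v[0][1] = 25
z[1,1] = -33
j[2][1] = -100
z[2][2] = 38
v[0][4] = 17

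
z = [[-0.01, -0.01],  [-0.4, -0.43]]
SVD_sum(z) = [[-0.01, -0.01], [-0.40, -0.43]] + [[-0.00, 0.00],  [0.00, -0.00]]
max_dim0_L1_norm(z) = 0.44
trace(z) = -0.44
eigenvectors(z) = [[0.73, 0.02], [-0.68, 1.00]]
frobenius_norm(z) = 0.59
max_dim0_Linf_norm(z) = 0.43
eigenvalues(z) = [-0.0, -0.44]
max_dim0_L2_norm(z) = 0.43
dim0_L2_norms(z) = [0.4, 0.43]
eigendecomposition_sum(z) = [[-0.0, 0.0], [0.00, -0.0]] + [[-0.01,-0.01], [-0.4,-0.43]]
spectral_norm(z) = 0.59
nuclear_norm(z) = 0.59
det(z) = 0.00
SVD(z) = [[-0.02, -1.0], [-1.0, 0.02]] @ diag([0.5874519037383658, 0.0005106801051983192]) @ [[0.68, 0.73], [0.73, -0.68]]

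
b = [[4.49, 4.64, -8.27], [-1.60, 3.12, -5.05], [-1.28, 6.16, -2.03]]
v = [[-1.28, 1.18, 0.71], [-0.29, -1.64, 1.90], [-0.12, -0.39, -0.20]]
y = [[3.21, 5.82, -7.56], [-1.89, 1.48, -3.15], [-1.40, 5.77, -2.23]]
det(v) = -1.77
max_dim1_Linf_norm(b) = 8.27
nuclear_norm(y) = 18.13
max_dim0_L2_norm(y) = 8.49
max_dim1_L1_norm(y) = 16.59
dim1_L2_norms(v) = [1.88, 2.53, 0.45]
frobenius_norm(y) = 12.54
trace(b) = 5.58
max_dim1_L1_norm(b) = 17.4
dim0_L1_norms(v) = [1.69, 3.21, 2.81]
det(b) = 174.64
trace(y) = 2.46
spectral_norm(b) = 12.52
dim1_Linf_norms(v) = [1.28, 1.9, 0.39]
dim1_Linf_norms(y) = [7.56, 3.15, 5.77]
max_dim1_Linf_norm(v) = 1.9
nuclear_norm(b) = 20.44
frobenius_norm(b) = 13.84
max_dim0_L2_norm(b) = 9.9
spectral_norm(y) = 11.60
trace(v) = -3.12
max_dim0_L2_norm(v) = 2.06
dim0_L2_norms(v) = [1.32, 2.06, 2.04]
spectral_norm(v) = 2.53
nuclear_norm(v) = 4.79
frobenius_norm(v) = 3.18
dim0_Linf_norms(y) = [3.21, 5.82, 7.56]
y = b + v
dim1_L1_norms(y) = [16.59, 6.52, 9.4]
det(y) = 115.67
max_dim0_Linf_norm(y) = 7.56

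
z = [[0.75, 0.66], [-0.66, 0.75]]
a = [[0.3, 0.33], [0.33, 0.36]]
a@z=[[0.01, 0.45], [0.01, 0.49]]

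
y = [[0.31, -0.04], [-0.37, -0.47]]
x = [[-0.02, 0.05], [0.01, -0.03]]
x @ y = [[-0.02, -0.02], [0.01, 0.01]]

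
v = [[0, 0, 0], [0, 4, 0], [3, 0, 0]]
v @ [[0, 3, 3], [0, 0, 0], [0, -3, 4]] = [[0, 0, 0], [0, 0, 0], [0, 9, 9]]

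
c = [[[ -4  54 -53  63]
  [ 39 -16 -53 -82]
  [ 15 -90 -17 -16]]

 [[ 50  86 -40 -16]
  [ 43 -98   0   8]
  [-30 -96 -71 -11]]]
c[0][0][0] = -4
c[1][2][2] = -71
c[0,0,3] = 63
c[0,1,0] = 39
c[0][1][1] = -16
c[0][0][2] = -53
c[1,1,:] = [43, -98, 0, 8]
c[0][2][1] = -90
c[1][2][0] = -30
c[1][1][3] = 8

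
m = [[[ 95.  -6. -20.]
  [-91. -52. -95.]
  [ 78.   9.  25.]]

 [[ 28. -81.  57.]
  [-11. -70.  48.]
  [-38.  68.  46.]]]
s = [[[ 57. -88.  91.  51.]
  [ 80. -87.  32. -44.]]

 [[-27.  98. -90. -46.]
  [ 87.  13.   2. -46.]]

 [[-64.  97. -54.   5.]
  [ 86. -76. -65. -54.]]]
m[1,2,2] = 46.0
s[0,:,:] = [[57.0, -88.0, 91.0, 51.0], [80.0, -87.0, 32.0, -44.0]]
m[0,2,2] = 25.0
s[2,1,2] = -65.0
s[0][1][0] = 80.0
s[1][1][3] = -46.0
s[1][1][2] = 2.0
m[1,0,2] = 57.0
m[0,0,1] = -6.0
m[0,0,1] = -6.0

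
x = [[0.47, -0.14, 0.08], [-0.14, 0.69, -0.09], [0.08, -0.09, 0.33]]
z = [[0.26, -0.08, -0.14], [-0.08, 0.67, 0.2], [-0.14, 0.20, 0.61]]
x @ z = [[0.12,-0.12,-0.05], [-0.08,0.46,0.10], [-0.02,-0.00,0.17]]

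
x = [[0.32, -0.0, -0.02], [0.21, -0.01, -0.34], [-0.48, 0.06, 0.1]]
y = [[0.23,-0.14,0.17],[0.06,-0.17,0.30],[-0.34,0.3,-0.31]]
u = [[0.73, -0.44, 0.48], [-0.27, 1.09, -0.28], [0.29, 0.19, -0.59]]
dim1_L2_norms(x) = [0.32, 0.4, 0.49]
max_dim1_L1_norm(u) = 1.65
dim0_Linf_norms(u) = [0.73, 1.09, 0.59]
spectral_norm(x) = 0.66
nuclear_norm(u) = 2.62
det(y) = -0.00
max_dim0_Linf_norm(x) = 0.48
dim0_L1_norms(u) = [1.29, 1.72, 1.35]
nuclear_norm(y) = 0.91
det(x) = 0.01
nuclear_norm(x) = 0.96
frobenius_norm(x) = 0.71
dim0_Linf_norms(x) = [0.48, 0.06, 0.34]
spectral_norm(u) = 1.43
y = x @ u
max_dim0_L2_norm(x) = 0.61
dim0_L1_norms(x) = [1.01, 0.07, 0.46]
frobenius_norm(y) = 0.72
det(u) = -0.50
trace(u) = 1.23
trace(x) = 0.41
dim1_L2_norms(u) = [0.98, 1.16, 0.68]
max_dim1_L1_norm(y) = 0.95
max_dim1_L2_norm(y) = 0.55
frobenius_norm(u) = 1.66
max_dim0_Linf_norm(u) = 1.09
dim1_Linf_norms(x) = [0.32, 0.34, 0.48]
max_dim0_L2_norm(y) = 0.46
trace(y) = -0.25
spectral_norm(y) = 0.70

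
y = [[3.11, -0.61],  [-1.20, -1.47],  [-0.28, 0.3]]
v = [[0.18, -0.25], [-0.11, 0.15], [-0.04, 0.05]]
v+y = [[3.29,-0.86], [-1.31,-1.32], [-0.32,0.35]]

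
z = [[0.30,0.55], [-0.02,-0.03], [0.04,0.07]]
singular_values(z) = [0.63, 0.0]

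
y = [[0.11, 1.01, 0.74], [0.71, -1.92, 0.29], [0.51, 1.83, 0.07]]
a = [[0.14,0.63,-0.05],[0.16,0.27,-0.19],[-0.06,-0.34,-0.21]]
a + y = [[0.25, 1.64, 0.69], [0.87, -1.65, 0.1], [0.45, 1.49, -0.14]]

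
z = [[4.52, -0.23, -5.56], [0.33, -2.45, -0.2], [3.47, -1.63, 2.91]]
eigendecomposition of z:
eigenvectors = [[-0.79+0.00j, (-0.79-0j), -0.18+0.00j],[-0.04+0.00j, -0.04-0.00j, (-0.97+0j)],[(-0.11+0.6j), (-0.11-0.6j), (-0.18+0j)]]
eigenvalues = [(3.7+4.27j), (3.7-4.27j), (-2.43+0j)]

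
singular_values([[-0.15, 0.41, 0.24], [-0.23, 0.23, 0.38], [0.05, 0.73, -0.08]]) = [0.89, 0.49, 0.0]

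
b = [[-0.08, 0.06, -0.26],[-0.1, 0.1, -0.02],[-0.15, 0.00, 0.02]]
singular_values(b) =[0.29, 0.17, 0.07]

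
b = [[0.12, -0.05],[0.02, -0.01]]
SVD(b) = [[-0.99, -0.17],  [-0.17, 0.99]] @ diag([0.13190034437265813, 0.0015162962686051783]) @ [[-0.92, 0.39], [-0.39, -0.92]]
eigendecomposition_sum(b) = [[0.12, -0.05], [0.02, -0.01]] + [[0.0, -0.0], [0.00, -0.00]]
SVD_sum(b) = [[0.12,-0.05], [0.02,-0.01]] + [[0.00, 0.00], [-0.00, -0.00]]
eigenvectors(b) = [[0.99,0.38], [0.16,0.93]]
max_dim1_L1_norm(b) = 0.17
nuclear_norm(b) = 0.13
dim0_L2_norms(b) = [0.12, 0.05]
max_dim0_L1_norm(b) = 0.14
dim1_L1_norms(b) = [0.17, 0.03]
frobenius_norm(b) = 0.13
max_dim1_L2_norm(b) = 0.13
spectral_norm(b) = 0.13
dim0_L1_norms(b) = [0.14, 0.06]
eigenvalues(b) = [0.11, -0.0]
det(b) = -0.00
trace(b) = 0.11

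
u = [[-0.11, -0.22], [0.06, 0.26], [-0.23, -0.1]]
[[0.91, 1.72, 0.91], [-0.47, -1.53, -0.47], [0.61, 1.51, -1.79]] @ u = [[-0.21, 0.16], [0.07, -0.25], [0.44, 0.44]]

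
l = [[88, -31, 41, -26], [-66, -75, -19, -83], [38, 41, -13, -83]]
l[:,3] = [-26, -83, -83]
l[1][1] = -75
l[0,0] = 88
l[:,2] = [41, -19, -13]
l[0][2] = 41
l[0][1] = -31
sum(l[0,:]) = 72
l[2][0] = 38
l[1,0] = -66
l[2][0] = 38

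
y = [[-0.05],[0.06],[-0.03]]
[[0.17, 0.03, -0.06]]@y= [[-0.0]]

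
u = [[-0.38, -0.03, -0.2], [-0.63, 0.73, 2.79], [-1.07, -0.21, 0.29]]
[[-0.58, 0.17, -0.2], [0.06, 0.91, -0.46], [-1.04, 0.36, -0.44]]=u@ [[1.31, -0.5, 0.53], [-0.93, 0.81, -0.48], [0.56, -0.00, 0.08]]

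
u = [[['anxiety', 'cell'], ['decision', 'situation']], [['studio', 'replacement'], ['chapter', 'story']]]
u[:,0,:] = [['anxiety', 'cell'], ['studio', 'replacement']]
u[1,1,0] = 'chapter'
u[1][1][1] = 'story'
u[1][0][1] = 'replacement'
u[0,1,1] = 'situation'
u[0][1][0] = 'decision'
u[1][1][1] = 'story'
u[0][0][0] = 'anxiety'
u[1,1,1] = 'story'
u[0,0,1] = 'cell'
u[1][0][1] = 'replacement'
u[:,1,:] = [['decision', 'situation'], ['chapter', 'story']]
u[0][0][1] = 'cell'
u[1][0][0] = 'studio'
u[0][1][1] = 'situation'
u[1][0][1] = 'replacement'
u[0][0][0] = 'anxiety'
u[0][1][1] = 'situation'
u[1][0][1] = 'replacement'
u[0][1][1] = 'situation'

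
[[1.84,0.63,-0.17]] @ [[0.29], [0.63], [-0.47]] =[[1.01]]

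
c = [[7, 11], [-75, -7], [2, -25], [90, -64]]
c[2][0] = 2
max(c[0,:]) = 11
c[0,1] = 11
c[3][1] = -64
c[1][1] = -7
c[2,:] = [2, -25]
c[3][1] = -64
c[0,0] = 7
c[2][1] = -25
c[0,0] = 7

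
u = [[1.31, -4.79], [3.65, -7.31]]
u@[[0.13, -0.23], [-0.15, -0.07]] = [[0.89, 0.03], [1.57, -0.33]]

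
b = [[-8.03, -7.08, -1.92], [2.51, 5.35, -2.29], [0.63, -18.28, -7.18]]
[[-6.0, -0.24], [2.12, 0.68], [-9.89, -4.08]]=b @ [[0.3, -0.16], [0.41, 0.21], [0.36, 0.02]]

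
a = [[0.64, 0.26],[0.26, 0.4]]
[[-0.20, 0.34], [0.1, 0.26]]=a@[[-0.56, 0.36], [0.61, 0.41]]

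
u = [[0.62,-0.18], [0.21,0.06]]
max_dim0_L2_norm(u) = 0.65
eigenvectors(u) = [[0.92,0.35], [0.40,0.94]]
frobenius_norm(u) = 0.68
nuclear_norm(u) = 0.78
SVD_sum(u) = [[0.63, -0.15], [0.19, -0.04]] + [[-0.01, -0.03], [0.02, 0.1]]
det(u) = 0.08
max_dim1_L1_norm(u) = 0.8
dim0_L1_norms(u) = [0.83, 0.24]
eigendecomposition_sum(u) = [[0.65, -0.24], [0.28, -0.11]] + [[-0.03, 0.06], [-0.07, 0.17]]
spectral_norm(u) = 0.67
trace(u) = 0.68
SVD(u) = [[-0.96, -0.28], [-0.28, 0.96]] @ diag([0.6723517498015193, 0.11154875408912117]) @ [[-0.97, 0.23], [0.23, 0.97]]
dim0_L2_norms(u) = [0.65, 0.19]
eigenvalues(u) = [0.54, 0.14]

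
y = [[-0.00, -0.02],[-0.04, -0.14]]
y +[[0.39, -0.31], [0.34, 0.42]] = [[0.39,-0.33], [0.30,0.28]]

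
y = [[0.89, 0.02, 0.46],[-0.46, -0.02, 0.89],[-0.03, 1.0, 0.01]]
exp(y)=[[2.35, 0.37, 0.84],  [-0.84, 1.4, 0.85],  [-0.39, 1.13, 1.43]]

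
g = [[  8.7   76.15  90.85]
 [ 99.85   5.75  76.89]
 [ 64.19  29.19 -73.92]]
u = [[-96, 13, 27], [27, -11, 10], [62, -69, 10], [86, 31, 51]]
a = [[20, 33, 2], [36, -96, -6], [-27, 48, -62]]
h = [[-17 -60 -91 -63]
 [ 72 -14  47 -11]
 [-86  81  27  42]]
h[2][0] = -86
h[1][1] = -14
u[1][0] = 27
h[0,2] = -91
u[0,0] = -96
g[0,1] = 76.15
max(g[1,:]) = 99.85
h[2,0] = -86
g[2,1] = 29.19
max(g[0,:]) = 90.85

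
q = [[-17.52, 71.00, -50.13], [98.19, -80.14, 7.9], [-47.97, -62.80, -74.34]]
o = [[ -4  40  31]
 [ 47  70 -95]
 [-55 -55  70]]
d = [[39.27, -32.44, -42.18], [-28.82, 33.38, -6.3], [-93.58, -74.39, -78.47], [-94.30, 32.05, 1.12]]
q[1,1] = -80.14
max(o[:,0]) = 47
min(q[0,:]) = -50.13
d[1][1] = 33.38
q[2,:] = [-47.97, -62.8, -74.34]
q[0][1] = 71.0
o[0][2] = 31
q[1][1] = -80.14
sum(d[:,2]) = -125.82999999999998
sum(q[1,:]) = 25.949999999999996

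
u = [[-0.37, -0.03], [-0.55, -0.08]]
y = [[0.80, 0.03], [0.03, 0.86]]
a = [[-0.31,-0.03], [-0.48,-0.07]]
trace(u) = -0.45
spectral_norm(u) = 0.67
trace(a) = -0.38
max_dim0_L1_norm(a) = 0.79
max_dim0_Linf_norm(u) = 0.55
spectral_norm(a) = 0.58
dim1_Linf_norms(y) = [0.8, 0.86]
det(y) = 0.69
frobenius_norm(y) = 1.18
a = y @ u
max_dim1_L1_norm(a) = 0.55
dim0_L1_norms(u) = [0.92, 0.11]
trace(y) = 1.66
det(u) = 0.01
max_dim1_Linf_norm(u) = 0.55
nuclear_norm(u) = 0.69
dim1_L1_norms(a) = [0.34, 0.55]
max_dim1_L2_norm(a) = 0.49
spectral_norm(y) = 0.87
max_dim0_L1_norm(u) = 0.92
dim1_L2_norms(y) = [0.8, 0.86]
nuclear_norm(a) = 0.59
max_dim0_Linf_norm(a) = 0.48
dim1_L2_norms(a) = [0.31, 0.49]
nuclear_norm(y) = 1.66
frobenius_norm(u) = 0.67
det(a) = 0.01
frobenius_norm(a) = 0.58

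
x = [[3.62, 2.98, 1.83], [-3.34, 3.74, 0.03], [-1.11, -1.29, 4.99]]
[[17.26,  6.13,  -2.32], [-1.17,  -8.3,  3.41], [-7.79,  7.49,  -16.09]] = x@[[2.98, 1.56, 0.05], [2.35, -0.84, 0.98], [-0.29, 1.63, -2.96]]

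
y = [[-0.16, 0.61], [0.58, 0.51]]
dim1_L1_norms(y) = [0.77, 1.09]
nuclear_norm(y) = 1.37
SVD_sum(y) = [[0.22,  0.41], [0.34,  0.64]] + [[-0.38, 0.20], [0.24, -0.13]]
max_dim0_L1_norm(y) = 1.12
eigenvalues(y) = [-0.51, 0.86]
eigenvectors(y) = [[-0.87, -0.51], [0.5, -0.86]]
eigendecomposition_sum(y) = [[-0.38, 0.23], [0.22, -0.13]] + [[0.22, 0.38],[0.36, 0.64]]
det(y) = -0.44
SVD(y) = [[0.54, 0.84], [0.84, -0.54]] @ diag([0.858466694889886, 0.5071833334848802]) @ [[0.47, 0.88], [-0.88, 0.47]]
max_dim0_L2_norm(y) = 0.8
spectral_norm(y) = 0.86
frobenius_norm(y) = 1.00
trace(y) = 0.35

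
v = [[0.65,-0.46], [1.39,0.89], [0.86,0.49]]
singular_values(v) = [1.95, 0.72]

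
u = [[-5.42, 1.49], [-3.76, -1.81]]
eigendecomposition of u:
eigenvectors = [[-0.41+0.34j,  -0.41-0.34j], [-0.85+0.00j,  (-0.85-0j)]]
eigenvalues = [(-3.62+1.53j), (-3.62-1.53j)]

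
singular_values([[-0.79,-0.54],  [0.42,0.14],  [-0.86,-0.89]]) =[1.61, 0.23]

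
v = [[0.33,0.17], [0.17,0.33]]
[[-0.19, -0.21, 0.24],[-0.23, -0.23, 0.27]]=v @ [[-0.29,-0.38,0.42], [-0.55,-0.5,0.61]]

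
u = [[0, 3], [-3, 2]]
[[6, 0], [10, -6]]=u@[[-2, 2], [2, 0]]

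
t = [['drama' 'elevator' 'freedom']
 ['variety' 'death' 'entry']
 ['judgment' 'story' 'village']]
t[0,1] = 'elevator'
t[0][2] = 'freedom'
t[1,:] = ['variety', 'death', 'entry']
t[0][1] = 'elevator'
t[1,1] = 'death'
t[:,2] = ['freedom', 'entry', 'village']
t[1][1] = 'death'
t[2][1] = 'story'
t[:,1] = ['elevator', 'death', 'story']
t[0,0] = 'drama'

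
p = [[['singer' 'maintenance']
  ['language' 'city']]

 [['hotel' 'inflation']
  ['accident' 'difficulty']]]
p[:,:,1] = [['maintenance', 'city'], ['inflation', 'difficulty']]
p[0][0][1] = 'maintenance'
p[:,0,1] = ['maintenance', 'inflation']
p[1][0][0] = 'hotel'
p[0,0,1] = 'maintenance'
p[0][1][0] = 'language'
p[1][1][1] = 'difficulty'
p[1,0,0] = 'hotel'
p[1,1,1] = 'difficulty'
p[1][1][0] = 'accident'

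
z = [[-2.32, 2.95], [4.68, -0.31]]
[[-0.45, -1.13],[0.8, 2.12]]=z @ [[0.17, 0.45], [-0.02, -0.03]]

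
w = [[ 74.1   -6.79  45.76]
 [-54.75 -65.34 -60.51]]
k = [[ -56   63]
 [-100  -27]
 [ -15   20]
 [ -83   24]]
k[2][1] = 20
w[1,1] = -65.34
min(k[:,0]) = -100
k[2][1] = 20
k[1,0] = -100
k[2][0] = -15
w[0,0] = 74.1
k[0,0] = -56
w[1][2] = -60.51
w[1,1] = -65.34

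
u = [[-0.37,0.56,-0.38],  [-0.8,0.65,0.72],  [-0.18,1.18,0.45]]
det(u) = 0.649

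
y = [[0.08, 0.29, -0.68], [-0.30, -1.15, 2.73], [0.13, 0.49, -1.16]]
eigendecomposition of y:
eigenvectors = [[0.22, -0.87, -0.52], [-0.9, -0.41, 0.81], [0.38, -0.27, 0.28]]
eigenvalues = [-2.24, 0.01, -0.0]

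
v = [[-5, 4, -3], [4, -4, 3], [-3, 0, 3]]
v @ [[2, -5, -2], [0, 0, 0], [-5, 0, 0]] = [[5, 25, 10], [-7, -20, -8], [-21, 15, 6]]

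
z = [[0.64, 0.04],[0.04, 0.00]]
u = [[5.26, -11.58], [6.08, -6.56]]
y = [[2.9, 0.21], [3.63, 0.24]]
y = u @ z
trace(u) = -1.30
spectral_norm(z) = 0.64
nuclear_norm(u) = 17.71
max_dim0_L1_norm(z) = 0.68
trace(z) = 0.64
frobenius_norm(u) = 15.55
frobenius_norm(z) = 0.64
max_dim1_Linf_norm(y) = 3.63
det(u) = 35.90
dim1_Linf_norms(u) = [11.58, 6.56]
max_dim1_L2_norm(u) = 12.72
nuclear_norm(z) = 0.64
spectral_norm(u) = 15.37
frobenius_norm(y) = 4.66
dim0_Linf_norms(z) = [0.64, 0.04]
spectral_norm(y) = 4.66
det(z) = -0.00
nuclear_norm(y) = 4.67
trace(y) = 3.14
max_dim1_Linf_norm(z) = 0.64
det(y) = -0.07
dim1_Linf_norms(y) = [2.9, 3.63]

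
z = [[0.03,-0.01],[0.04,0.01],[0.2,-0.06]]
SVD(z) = [[-0.15, 0.07], [-0.17, -0.98], [-0.97, 0.16]] @ diag([0.21416430313733095, 0.020824294986899528]) @ [[-0.96, 0.27], [-0.27, -0.96]]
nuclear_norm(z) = 0.23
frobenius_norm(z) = 0.22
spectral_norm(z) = 0.21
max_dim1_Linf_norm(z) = 0.2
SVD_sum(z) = [[0.03,-0.01], [0.03,-0.01], [0.20,-0.06]] + [[-0.0, -0.00], [0.01, 0.02], [-0.00, -0.00]]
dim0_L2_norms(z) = [0.21, 0.06]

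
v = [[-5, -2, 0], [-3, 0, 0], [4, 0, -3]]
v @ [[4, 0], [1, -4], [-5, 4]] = [[-22, 8], [-12, 0], [31, -12]]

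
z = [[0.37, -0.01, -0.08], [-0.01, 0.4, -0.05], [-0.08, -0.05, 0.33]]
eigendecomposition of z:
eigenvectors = [[0.56, 0.60, -0.57], [0.30, -0.79, -0.54], [0.77, -0.12, 0.62]]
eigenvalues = [0.25, 0.4, 0.45]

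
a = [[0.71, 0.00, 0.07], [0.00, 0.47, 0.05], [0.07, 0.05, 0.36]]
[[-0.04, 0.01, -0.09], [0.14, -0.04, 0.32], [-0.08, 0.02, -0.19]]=a@[[-0.03, 0.01, -0.06], [0.32, -0.1, 0.74], [-0.26, 0.08, -0.61]]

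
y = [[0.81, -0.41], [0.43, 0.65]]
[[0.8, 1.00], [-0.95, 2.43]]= y @[[0.19, 2.34],  [-1.58, 2.19]]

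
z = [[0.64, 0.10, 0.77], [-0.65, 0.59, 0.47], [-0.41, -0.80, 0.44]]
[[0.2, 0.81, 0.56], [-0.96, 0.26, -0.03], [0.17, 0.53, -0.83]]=z@[[0.69, 0.13, 0.71], [-0.69, -0.19, 0.7], [-0.22, 0.97, 0.04]]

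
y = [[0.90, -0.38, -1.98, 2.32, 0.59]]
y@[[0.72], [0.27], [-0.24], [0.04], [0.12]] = [[1.18]]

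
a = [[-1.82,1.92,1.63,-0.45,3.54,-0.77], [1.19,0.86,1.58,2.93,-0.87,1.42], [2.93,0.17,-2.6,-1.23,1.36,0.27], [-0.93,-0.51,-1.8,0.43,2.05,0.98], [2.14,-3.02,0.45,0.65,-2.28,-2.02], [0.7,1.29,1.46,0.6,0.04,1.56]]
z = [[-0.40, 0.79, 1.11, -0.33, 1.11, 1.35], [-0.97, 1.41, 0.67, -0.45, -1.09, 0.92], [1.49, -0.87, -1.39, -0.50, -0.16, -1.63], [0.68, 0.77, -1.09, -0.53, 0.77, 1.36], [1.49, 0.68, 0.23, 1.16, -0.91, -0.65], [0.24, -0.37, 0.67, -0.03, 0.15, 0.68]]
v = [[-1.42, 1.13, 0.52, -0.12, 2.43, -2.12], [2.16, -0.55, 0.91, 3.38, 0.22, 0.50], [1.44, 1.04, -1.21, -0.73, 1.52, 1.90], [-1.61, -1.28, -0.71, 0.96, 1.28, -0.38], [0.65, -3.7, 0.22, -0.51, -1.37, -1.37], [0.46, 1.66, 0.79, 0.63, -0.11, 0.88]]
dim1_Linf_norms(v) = [2.43, 3.38, 1.9, 1.61, 3.7, 1.66]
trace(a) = -3.85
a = v + z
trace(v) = -2.71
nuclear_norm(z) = 11.63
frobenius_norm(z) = 5.48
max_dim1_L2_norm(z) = 2.8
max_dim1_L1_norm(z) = 6.04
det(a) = 578.02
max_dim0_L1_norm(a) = 10.14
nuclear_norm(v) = 18.35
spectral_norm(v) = 5.17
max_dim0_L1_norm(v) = 9.36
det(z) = 17.60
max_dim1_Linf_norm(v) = 3.7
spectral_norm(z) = 3.98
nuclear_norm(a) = 21.34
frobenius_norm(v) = 8.54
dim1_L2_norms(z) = [2.28, 2.37, 2.8, 2.23, 2.31, 1.06]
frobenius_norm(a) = 9.91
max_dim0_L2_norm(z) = 2.84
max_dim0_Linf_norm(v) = 3.7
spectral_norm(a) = 6.50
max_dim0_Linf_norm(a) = 3.54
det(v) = 143.43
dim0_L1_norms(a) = [9.71, 7.77, 9.52, 6.29, 10.14, 7.02]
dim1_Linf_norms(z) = [1.35, 1.41, 1.63, 1.36, 1.49, 0.68]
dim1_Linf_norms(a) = [3.54, 2.93, 2.93, 2.05, 3.02, 1.56]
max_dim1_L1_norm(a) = 10.56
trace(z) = -1.14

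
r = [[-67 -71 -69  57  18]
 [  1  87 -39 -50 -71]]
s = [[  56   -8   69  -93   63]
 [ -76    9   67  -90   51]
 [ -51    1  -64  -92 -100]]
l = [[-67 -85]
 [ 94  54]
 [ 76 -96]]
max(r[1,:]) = 87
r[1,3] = -50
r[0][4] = 18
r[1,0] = 1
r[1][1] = 87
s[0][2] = 69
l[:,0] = [-67, 94, 76]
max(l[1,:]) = 94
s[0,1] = -8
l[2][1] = -96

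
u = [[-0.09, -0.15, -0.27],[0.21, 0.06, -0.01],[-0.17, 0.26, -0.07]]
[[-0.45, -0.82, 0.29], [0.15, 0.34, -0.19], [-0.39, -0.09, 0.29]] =u@[[0.90, 1.38, -1.00], [-0.46, 1.10, 0.22], [1.61, 1.96, -0.87]]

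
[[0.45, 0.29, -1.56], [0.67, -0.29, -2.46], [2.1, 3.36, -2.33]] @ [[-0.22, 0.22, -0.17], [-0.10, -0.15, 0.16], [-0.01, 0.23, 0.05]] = [[-0.11,-0.30,-0.11], [-0.09,-0.37,-0.28], [-0.77,-0.58,0.06]]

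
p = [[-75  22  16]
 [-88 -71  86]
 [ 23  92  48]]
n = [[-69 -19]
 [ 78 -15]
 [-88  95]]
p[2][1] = 92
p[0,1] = 22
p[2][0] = 23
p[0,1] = 22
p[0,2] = 16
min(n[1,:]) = -15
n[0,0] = -69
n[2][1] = 95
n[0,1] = -19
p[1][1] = -71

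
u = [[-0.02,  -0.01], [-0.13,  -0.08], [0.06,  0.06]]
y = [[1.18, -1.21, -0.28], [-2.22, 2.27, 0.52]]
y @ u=[[0.12, 0.07], [-0.22, -0.13]]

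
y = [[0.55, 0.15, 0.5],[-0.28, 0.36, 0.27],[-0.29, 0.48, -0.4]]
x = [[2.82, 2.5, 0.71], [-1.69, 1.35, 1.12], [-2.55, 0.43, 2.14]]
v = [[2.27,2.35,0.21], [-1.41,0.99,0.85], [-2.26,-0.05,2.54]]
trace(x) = 6.31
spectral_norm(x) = 4.45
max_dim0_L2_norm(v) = 3.5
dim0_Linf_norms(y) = [0.55, 0.48, 0.5]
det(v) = 10.19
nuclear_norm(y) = 1.87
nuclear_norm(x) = 8.56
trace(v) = 5.80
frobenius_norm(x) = 5.65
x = y + v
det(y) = -0.19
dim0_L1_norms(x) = [7.06, 4.28, 3.97]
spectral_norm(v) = 4.17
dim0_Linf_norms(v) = [2.27, 2.35, 2.54]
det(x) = 10.62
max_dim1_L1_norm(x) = 6.03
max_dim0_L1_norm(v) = 5.94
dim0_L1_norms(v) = [5.94, 3.39, 3.6]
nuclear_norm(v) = 7.84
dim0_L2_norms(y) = [0.68, 0.62, 0.69]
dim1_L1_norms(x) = [6.03, 4.16, 5.12]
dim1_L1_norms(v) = [4.83, 3.25, 4.85]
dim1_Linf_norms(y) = [0.55, 0.36, 0.48]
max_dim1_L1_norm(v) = 4.85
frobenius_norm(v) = 5.10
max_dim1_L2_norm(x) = 3.83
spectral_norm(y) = 0.91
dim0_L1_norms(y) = [1.12, 0.99, 1.17]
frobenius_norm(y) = 1.15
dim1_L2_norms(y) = [0.76, 0.53, 0.69]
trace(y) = 0.51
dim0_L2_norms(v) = [3.5, 2.55, 2.69]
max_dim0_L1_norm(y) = 1.17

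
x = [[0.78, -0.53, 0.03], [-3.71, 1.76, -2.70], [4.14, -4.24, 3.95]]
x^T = [[0.78, -3.71, 4.14], [-0.53, 1.76, -4.24], [0.03, -2.70, 3.95]]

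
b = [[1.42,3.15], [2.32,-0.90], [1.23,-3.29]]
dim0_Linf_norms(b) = [2.32, 3.29]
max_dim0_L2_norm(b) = 4.64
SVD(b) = [[0.63,0.61], [-0.26,0.74], [-0.73,0.27]] @ diag([4.665974950616017, 2.9490638786272236]) @ [[-0.13,0.99],  [0.99,0.13]]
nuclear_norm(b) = 7.62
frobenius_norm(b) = 5.52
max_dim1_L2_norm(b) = 3.51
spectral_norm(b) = 4.67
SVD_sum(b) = [[-0.38, 2.92], [0.15, -1.18], [0.44, -3.39]] + [[1.8,0.23], [2.17,0.28], [0.79,0.1]]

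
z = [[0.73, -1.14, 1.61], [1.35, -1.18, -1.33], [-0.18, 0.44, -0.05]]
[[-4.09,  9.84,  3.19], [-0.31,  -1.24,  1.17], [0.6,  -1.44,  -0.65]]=z @ [[-1.06,0.84,0.8],  [0.76,-2.47,-1.06],  [-1.52,3.98,0.87]]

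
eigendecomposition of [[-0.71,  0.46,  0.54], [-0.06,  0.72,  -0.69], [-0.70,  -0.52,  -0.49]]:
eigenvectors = [[(-0.7+0j), (-0.7-0j), -0.13+0.00j], [0.08-0.27j, (0.08+0.27j), (-0.92+0j)], [(-0.03-0.65j), (-0.03+0.65j), 0.38+0.00j]]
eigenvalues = [(-0.74+0.68j), (-0.74-0.68j), (1+0j)]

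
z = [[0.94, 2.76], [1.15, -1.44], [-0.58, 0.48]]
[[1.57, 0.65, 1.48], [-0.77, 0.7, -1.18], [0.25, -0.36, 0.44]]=z @[[0.03, 0.63, -0.25],[0.56, 0.02, 0.62]]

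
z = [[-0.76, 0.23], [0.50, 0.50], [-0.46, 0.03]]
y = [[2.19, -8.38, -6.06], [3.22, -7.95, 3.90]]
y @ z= [[-3.07, -3.87], [-8.22, -3.12]]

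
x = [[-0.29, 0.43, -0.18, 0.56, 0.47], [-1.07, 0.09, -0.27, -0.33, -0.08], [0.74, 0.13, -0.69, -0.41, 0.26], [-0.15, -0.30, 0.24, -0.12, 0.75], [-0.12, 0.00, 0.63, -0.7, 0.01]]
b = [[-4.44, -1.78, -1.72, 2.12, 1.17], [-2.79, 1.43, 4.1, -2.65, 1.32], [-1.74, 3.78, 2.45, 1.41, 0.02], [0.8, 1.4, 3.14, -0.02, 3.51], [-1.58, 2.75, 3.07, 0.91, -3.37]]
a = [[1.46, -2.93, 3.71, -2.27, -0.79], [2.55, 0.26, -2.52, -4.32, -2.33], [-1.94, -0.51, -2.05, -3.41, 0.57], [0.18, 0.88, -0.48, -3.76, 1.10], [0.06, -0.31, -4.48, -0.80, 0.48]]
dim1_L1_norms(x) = [1.93, 1.84, 2.23, 1.56, 1.46]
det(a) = 594.26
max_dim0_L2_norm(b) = 6.71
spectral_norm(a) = 7.97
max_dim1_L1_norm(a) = 11.98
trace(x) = -1.00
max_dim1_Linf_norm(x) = 1.07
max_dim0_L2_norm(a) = 7.09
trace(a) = -3.61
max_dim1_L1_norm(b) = 12.29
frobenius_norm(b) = 12.20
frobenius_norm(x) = 2.26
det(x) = -0.57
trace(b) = -3.95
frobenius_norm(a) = 11.17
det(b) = -1042.14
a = b @ x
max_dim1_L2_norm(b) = 5.95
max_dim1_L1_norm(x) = 2.23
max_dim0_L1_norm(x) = 2.37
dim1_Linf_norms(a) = [3.71, 4.32, 3.41, 3.76, 4.48]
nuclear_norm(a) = 21.75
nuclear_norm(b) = 24.31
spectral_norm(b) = 8.55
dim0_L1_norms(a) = [6.19, 4.89, 13.24, 14.56, 5.27]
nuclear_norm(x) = 4.79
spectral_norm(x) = 1.38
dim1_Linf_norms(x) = [0.56, 1.07, 0.74, 0.75, 0.7]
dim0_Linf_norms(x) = [1.07, 0.43, 0.69, 0.7, 0.75]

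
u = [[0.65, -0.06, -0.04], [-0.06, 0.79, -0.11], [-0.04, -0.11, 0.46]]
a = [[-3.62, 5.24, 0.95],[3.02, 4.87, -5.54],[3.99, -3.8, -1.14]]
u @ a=[[-2.69, 3.27, 1.0], [2.16, 3.95, -4.31], [1.65, -2.49, 0.05]]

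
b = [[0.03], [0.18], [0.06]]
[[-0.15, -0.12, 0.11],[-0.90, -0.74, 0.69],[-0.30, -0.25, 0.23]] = b@[[-4.98, -4.09, 3.81]]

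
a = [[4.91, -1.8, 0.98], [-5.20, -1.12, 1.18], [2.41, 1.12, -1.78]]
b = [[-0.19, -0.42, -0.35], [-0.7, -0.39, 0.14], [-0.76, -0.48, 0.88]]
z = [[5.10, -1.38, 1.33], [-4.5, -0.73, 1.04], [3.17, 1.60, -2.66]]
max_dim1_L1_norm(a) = 7.69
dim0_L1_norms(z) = [12.77, 3.71, 5.03]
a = z + b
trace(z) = 1.71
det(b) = -0.18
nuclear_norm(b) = 2.30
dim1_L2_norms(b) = [0.58, 0.81, 1.26]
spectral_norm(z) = 7.57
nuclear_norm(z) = 11.54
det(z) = 6.89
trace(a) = 2.01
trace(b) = 0.30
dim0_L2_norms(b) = [1.05, 0.75, 0.96]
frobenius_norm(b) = 1.61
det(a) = 11.78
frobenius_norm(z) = 8.44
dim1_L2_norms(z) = [5.45, 4.68, 4.44]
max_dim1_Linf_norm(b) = 0.88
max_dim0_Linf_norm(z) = 5.1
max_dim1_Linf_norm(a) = 5.2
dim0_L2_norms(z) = [7.5, 2.24, 3.15]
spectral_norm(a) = 7.59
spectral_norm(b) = 1.45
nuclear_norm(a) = 11.30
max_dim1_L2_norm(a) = 5.45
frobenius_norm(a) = 8.26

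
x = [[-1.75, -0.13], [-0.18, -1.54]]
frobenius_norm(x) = 2.34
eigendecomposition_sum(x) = [[-1.43, -0.64],[-0.89, -0.40]] + [[-0.32, 0.51],  [0.71, -1.14]]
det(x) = 2.67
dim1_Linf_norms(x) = [1.75, 1.54]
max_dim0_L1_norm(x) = 1.93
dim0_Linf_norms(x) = [1.75, 1.54]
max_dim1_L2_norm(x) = 1.75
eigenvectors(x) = [[-0.85, 0.41],[-0.53, -0.91]]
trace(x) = -3.29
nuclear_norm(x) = 3.29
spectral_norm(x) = 1.83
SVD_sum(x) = [[-1.43,-0.74], [-0.77,-0.40]] + [[-0.32, 0.61], [0.59, -1.14]]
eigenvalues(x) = [-1.83, -1.46]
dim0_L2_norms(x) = [1.76, 1.55]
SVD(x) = [[-0.88,-0.48],[-0.48,0.88]] @ diag([1.8324064109054863, 1.4579735063685053]) @ [[0.89,0.46],  [0.46,-0.89]]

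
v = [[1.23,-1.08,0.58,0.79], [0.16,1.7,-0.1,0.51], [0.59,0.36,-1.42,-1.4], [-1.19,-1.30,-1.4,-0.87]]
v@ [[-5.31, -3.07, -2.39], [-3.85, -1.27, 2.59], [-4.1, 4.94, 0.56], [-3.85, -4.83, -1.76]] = [[-7.79, -3.36, -6.8], [-8.95, -5.61, 3.07], [6.69, -2.52, 1.19], [20.41, 2.59, 0.22]]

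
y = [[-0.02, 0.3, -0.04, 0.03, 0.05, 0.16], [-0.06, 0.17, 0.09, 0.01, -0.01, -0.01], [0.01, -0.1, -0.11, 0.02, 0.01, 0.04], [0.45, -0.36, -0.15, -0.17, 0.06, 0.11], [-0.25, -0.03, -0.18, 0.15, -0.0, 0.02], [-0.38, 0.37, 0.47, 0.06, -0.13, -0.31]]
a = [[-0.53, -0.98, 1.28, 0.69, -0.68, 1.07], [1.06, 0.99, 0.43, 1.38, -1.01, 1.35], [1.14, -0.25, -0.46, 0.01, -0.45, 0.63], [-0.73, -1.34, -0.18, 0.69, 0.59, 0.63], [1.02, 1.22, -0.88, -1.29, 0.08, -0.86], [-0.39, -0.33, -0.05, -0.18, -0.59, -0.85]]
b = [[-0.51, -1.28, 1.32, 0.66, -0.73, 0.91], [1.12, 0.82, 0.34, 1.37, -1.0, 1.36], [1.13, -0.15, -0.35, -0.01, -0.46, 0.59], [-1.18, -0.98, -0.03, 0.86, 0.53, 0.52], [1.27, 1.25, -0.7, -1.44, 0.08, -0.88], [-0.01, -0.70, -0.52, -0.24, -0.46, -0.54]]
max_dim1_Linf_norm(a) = 1.38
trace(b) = 0.36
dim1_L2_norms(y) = [0.35, 0.2, 0.16, 0.63, 0.34, 0.79]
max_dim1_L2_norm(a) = 2.65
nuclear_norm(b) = 9.78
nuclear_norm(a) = 9.83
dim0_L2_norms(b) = [2.41, 2.31, 1.66, 2.28, 1.5, 2.09]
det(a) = -1.24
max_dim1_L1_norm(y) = 1.72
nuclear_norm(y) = 1.80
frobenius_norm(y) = 1.15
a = y + b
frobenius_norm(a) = 4.98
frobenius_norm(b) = 5.07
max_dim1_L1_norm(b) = 6.01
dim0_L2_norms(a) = [2.1, 2.32, 1.69, 2.13, 1.55, 2.29]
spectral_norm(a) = 3.56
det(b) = -0.56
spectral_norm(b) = 3.71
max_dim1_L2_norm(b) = 2.6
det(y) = 0.00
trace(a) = -0.08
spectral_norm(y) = 1.01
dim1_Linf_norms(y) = [0.3, 0.17, 0.11, 0.45, 0.25, 0.47]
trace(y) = -0.44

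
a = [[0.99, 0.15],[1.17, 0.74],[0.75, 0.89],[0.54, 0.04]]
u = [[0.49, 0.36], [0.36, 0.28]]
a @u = [[0.54, 0.4], [0.84, 0.63], [0.69, 0.52], [0.28, 0.21]]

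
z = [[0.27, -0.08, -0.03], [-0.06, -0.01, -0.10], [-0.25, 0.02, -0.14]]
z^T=[[0.27, -0.06, -0.25], [-0.08, -0.01, 0.02], [-0.03, -0.1, -0.14]]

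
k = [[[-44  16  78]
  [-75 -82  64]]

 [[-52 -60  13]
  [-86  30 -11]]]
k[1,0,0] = -52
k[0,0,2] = 78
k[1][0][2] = 13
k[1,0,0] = -52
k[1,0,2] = 13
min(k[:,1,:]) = -86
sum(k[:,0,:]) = -49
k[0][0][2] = 78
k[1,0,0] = -52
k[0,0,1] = 16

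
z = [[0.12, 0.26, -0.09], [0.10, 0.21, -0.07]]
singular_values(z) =[0.39, 0.0]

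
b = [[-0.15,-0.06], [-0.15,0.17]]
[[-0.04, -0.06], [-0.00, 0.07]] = b @ [[0.20,0.16],[0.16,0.57]]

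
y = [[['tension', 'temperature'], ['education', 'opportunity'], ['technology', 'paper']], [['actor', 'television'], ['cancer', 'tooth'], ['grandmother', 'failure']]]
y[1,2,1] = 'failure'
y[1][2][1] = 'failure'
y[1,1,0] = 'cancer'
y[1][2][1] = 'failure'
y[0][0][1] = 'temperature'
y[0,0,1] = 'temperature'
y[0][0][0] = 'tension'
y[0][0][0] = 'tension'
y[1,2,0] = 'grandmother'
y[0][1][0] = 'education'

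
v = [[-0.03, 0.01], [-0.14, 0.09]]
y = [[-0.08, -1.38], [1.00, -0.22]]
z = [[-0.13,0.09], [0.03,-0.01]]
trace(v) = 0.06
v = y @ z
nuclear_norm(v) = 0.18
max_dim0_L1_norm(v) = 0.17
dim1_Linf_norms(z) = [0.13, 0.03]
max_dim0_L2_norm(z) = 0.13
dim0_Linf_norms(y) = [1.0, 1.38]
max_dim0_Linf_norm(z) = 0.13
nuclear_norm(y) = 2.40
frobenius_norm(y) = 1.72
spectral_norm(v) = 0.17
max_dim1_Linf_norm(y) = 1.38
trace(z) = -0.14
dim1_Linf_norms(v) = [0.03, 0.14]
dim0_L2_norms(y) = [1.0, 1.4]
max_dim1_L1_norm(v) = 0.23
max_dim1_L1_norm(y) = 1.46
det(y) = 1.40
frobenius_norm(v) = 0.17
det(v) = -0.00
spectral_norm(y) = 1.40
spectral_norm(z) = 0.16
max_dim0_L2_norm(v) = 0.14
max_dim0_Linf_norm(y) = 1.38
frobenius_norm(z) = 0.16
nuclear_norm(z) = 0.17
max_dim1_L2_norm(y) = 1.38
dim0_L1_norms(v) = [0.17, 0.1]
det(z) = -0.00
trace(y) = -0.30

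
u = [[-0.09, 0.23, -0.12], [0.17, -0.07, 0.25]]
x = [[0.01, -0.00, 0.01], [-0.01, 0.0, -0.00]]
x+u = [[-0.08, 0.23, -0.11], [0.16, -0.07, 0.25]]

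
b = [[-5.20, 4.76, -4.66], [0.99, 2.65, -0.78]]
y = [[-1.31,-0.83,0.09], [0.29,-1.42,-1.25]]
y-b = [[3.89,-5.59,4.75], [-0.7,-4.07,-0.47]]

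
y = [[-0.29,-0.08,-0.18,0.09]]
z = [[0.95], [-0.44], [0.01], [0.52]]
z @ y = [[-0.28, -0.08, -0.17, 0.09], [0.13, 0.04, 0.08, -0.04], [-0.0, -0.0, -0.00, 0.00], [-0.15, -0.04, -0.09, 0.05]]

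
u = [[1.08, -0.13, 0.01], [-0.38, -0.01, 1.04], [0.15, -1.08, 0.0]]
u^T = [[1.08, -0.38, 0.15], [-0.13, -0.01, -1.08], [0.01, 1.04, 0.0]]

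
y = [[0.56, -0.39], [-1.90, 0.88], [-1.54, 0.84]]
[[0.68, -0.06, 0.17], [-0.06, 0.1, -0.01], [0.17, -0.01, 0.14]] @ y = [[0.23, -0.18], [-0.21, 0.1], [-0.10, 0.04]]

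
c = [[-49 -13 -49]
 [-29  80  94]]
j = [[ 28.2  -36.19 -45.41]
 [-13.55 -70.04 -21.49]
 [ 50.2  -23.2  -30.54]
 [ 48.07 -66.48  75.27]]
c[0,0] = -49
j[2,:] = [50.2, -23.2, -30.54]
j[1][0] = -13.55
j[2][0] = 50.2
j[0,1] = -36.19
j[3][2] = 75.27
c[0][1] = -13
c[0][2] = -49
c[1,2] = 94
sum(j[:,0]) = 112.91999999999999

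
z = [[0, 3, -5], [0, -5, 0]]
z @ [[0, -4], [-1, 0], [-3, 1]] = [[12, -5], [5, 0]]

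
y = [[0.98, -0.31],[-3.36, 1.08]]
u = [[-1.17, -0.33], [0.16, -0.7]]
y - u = [[2.15,0.02], [-3.52,1.78]]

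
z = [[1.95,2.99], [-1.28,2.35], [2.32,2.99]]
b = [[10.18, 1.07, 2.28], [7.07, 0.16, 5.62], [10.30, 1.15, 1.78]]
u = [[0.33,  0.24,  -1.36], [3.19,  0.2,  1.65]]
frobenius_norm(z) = 5.85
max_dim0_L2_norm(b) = 16.12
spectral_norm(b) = 16.99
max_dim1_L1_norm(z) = 5.31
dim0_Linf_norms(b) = [10.3, 1.15, 5.62]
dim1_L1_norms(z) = [4.94, 3.63, 5.31]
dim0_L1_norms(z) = [5.55, 8.33]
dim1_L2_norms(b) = [10.49, 9.03, 10.52]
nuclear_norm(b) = 20.68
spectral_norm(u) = 3.61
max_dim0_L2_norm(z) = 4.84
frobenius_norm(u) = 3.87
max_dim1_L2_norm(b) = 10.52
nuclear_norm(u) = 4.99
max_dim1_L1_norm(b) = 13.53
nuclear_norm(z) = 7.71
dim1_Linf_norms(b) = [10.18, 7.07, 10.3]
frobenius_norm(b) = 17.38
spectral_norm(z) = 5.36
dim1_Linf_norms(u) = [1.36, 3.19]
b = z @ u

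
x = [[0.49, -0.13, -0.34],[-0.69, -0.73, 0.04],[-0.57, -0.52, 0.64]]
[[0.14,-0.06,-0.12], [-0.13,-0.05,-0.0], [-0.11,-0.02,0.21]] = x@[[0.26, -0.07, -0.00], [-0.07, 0.14, 0.02], [-0.00, 0.02, 0.35]]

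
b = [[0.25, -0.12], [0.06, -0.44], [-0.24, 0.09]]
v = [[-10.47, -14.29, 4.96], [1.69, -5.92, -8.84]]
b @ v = [[-2.82, -2.86, 2.3], [-1.37, 1.75, 4.19], [2.66, 2.90, -1.99]]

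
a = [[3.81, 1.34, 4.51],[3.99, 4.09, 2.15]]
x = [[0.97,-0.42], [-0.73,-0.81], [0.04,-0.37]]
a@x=[[2.9, -4.35], [0.97, -5.78]]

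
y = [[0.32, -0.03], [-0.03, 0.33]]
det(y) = 0.10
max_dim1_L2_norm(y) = 0.33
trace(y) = 0.65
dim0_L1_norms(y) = [0.35, 0.36]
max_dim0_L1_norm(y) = 0.36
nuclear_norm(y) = 0.65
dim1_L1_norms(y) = [0.35, 0.36]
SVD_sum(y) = [[0.15,  -0.18], [-0.18,  0.21]] + [[0.17, 0.15], [0.15, 0.12]]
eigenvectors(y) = [[-0.76, 0.65], [-0.65, -0.76]]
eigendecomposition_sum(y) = [[0.17, 0.15], [0.15, 0.12]] + [[0.15, -0.18], [-0.18, 0.21]]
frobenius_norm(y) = 0.46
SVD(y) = [[-0.65, 0.76], [0.76, 0.65]] @ diag([0.35541381265149113, 0.2945861873485089]) @ [[-0.65, 0.76],[0.76, 0.65]]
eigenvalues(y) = [0.29, 0.36]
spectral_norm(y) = 0.36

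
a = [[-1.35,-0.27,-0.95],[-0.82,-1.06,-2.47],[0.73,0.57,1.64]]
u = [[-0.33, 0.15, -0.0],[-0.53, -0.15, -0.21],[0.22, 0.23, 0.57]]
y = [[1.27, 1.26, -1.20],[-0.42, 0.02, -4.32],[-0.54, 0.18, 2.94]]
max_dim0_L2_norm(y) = 5.36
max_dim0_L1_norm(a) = 5.06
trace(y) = 4.23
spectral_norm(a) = 3.66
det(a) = 0.28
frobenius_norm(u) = 0.95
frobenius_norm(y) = 5.70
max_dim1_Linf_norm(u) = 0.57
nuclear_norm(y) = 7.76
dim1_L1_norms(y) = [3.73, 4.76, 3.66]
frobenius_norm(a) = 3.77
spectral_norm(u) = 0.83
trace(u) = 0.09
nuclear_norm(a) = 4.65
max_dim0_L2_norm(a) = 3.11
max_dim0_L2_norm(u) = 0.66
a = y @ u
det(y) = 5.64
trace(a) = -0.77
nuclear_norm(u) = 1.41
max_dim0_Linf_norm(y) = 4.32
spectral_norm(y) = 5.37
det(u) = 0.05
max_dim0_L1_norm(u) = 1.08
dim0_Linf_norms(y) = [1.27, 1.26, 4.32]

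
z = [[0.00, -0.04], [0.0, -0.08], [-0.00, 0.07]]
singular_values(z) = [0.11, 0.0]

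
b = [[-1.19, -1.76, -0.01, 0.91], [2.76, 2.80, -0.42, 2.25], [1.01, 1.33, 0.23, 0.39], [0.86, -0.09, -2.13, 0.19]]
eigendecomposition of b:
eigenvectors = [[(-0.23+0.3j), -0.23-0.30j, 0.76+0.00j, (0.74+0j)], [0.77+0.00j, 0.77-0.00j, (-0.18+0j), -0.58+0.00j], [0.30-0.15j, 0.30+0.15j, -0.16+0.00j, (0.31+0j)], [(-0.02+0.39j), (-0.02-0.39j), -0.61+0.00j, -0.14+0.00j]]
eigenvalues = [(1.76+2.28j), (1.76-2.28j), (-1.49+0j), (0.01+0j)]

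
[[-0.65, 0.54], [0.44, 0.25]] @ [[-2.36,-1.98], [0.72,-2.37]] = [[1.92,0.01], [-0.86,-1.46]]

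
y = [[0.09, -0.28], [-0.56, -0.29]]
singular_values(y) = [0.63, 0.29]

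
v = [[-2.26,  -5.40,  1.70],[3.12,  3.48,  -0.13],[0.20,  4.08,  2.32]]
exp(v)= [[-0.13, 1.66, 0.76], [4.64, 7.26, 6.43], [17.87, 30.87, 22.21]]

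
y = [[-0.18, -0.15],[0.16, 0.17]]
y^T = [[-0.18, 0.16], [-0.15, 0.17]]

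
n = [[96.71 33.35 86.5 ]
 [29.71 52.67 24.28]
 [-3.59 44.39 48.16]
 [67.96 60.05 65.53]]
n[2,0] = -3.59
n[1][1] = 52.67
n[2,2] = 48.16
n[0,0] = 96.71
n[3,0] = 67.96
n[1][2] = 24.28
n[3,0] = 67.96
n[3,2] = 65.53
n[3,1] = 60.05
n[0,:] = [96.71, 33.35, 86.5]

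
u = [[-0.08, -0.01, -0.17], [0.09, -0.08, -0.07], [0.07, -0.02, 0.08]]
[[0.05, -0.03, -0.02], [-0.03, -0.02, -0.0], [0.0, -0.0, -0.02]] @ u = [[-0.01, 0.0, -0.01], [0.00, 0.0, 0.01], [-0.00, 0.0, -0.0]]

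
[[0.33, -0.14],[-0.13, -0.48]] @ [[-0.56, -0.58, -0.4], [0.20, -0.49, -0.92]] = [[-0.21,-0.12,-0.00],[-0.02,0.31,0.49]]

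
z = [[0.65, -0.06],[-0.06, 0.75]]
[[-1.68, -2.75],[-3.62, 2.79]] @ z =[[-0.93, -1.96], [-2.52, 2.31]]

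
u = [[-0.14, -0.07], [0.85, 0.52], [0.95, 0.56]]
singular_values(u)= [1.49, 0.02]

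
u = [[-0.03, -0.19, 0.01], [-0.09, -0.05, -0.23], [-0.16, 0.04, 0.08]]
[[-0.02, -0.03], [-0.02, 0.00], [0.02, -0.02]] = u @ [[-0.05, 0.12], [0.11, 0.11], [0.07, -0.09]]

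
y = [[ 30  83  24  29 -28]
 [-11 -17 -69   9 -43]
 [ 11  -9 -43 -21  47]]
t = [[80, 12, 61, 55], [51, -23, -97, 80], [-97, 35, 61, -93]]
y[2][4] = 47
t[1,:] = [51, -23, -97, 80]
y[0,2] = 24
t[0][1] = 12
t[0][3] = 55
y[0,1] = 83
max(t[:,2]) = 61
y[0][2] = 24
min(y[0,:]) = -28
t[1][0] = 51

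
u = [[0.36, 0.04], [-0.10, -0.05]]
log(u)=[[-0.99-0.08j, (0.22-0.32j)], [-0.56+0.81j, (-3.27+3.22j)]]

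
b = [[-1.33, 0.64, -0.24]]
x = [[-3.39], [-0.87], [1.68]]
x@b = [[4.51,-2.17,0.81], [1.16,-0.56,0.21], [-2.23,1.08,-0.40]]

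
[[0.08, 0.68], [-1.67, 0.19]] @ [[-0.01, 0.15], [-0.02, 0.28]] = [[-0.01, 0.20], [0.01, -0.20]]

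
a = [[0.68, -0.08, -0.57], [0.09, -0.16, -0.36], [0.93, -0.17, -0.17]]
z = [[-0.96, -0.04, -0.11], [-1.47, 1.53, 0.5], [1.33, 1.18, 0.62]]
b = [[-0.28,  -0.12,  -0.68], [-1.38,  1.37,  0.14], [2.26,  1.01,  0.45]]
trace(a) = 0.35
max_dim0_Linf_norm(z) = 1.53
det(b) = 2.81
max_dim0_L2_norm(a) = 1.16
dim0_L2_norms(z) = [2.2, 1.93, 0.8]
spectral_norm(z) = 2.28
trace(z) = 1.19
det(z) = 0.01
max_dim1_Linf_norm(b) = 2.26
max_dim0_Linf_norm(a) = 0.93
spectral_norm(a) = 1.29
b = a + z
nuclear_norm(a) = 1.86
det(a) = -0.07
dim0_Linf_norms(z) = [1.47, 1.53, 0.62]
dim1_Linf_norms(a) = [0.68, 0.36, 0.93]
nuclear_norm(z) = 4.29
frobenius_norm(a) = 1.37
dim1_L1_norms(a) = [1.33, 0.61, 1.27]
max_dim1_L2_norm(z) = 2.18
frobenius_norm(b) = 3.27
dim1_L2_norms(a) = [0.89, 0.4, 0.96]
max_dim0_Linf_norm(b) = 2.26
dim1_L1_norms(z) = [1.11, 3.5, 3.13]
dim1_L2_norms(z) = [0.97, 2.18, 1.88]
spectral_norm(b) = 2.70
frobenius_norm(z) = 3.04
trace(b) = 1.54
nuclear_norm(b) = 5.04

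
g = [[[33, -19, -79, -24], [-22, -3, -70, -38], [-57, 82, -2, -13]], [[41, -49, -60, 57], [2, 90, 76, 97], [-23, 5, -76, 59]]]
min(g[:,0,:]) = -79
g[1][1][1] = 90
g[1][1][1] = 90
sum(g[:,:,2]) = -211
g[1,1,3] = 97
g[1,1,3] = 97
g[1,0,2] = -60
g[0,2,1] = 82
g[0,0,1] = -19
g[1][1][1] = 90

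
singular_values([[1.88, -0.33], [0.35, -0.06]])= [1.94, 0.0]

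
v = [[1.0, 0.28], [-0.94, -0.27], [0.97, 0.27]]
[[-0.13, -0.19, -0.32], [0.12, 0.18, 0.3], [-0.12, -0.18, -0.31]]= v @ [[-0.12, -0.1, -0.28],[-0.03, -0.32, -0.14]]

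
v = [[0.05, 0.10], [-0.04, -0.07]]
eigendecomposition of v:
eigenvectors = [[(0.85+0j),  (0.85-0j)], [-0.51+0.17j,  (-0.51-0.17j)]]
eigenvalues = [(-0.01+0.02j), (-0.01-0.02j)]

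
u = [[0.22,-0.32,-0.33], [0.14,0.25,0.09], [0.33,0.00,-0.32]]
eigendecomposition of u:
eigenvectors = [[(0.44+0j),  (-0.75+0j),  -0.75-0.00j],[(-0.35+0j),  0.23+0.42j,  (0.23-0.42j)],[(0.83+0j),  (-0.39+0.24j),  (-0.39-0.24j)]]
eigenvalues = [(-0.14+0j), (0.15+0.28j), (0.15-0.28j)]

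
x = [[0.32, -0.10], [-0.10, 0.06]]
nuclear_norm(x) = 0.38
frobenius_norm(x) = 0.35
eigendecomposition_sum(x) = [[0.32,  -0.11], [-0.11,  0.04]] + [[0.0, 0.01],[0.01, 0.02]]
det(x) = 0.01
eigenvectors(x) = [[0.95, 0.32], [-0.32, 0.95]]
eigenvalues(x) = [0.35, 0.03]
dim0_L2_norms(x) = [0.34, 0.12]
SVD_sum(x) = [[0.32, -0.11], [-0.11, 0.04]] + [[0.00, 0.01], [0.01, 0.02]]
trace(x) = 0.38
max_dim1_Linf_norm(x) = 0.32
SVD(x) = [[-0.95,0.32], [0.32,0.95]] @ diag([0.3540121946685673, 0.02598780533143274]) @ [[-0.95, 0.32],[0.32, 0.95]]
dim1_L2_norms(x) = [0.34, 0.12]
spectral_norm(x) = 0.35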